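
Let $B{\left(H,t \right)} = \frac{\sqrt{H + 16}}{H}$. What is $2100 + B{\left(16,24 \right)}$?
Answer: $2100 + \frac{\sqrt{2}}{4} \approx 2100.4$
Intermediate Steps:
$B{\left(H,t \right)} = \frac{\sqrt{16 + H}}{H}$
$2100 + B{\left(16,24 \right)} = 2100 + \frac{\sqrt{16 + 16}}{16} = 2100 + \frac{\sqrt{32}}{16} = 2100 + \frac{4 \sqrt{2}}{16} = 2100 + \frac{\sqrt{2}}{4}$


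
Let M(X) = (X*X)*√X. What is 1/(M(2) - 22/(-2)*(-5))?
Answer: -55/2993 - 4*√2/2993 ≈ -0.020266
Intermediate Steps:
M(X) = X^(5/2) (M(X) = X²*√X = X^(5/2))
1/(M(2) - 22/(-2)*(-5)) = 1/(2^(5/2) - 22/(-2)*(-5)) = 1/(4*√2 - 22*(-½)*(-5)) = 1/(4*√2 + 11*(-5)) = 1/(4*√2 - 55) = 1/(-55 + 4*√2)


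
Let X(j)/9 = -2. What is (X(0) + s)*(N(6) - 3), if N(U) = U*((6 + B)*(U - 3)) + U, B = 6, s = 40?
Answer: 4818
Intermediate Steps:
X(j) = -18 (X(j) = 9*(-2) = -18)
N(U) = U + U*(-36 + 12*U) (N(U) = U*((6 + 6)*(U - 3)) + U = U*(12*(-3 + U)) + U = U*(-36 + 12*U) + U = U + U*(-36 + 12*U))
(X(0) + s)*(N(6) - 3) = (-18 + 40)*(6*(-35 + 12*6) - 3) = 22*(6*(-35 + 72) - 3) = 22*(6*37 - 3) = 22*(222 - 3) = 22*219 = 4818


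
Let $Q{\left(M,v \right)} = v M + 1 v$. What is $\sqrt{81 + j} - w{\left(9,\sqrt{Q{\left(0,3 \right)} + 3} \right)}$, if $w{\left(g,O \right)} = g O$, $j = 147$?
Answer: $- 9 \sqrt{6} + 2 \sqrt{57} \approx -6.9457$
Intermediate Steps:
$Q{\left(M,v \right)} = v + M v$ ($Q{\left(M,v \right)} = M v + v = v + M v$)
$w{\left(g,O \right)} = O g$
$\sqrt{81 + j} - w{\left(9,\sqrt{Q{\left(0,3 \right)} + 3} \right)} = \sqrt{81 + 147} - \sqrt{3 \left(1 + 0\right) + 3} \cdot 9 = \sqrt{228} - \sqrt{3 \cdot 1 + 3} \cdot 9 = 2 \sqrt{57} - \sqrt{3 + 3} \cdot 9 = 2 \sqrt{57} - \sqrt{6} \cdot 9 = 2 \sqrt{57} - 9 \sqrt{6} = - 9 \sqrt{6} + 2 \sqrt{57}$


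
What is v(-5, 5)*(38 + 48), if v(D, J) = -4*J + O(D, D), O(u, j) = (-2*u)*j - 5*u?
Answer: -3870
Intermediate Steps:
O(u, j) = -5*u - 2*j*u (O(u, j) = -2*j*u - 5*u = -5*u - 2*j*u)
v(D, J) = -4*J - D*(5 + 2*D)
v(-5, 5)*(38 + 48) = (-4*5 - 1*(-5)*(5 + 2*(-5)))*(38 + 48) = (-20 - 1*(-5)*(5 - 10))*86 = (-20 - 1*(-5)*(-5))*86 = (-20 - 25)*86 = -45*86 = -3870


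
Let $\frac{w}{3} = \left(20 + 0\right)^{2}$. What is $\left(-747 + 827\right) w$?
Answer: $96000$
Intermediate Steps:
$w = 1200$ ($w = 3 \left(20 + 0\right)^{2} = 3 \cdot 20^{2} = 3 \cdot 400 = 1200$)
$\left(-747 + 827\right) w = \left(-747 + 827\right) 1200 = 80 \cdot 1200 = 96000$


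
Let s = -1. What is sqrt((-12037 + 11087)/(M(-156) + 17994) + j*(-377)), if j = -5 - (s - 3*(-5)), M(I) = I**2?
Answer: 2*sqrt(32087075493)/4233 ≈ 84.634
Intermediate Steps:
j = -19 (j = -5 - (-1 - 3*(-5)) = -5 - (-1 + 15) = -5 - 1*14 = -5 - 14 = -19)
sqrt((-12037 + 11087)/(M(-156) + 17994) + j*(-377)) = sqrt((-12037 + 11087)/((-156)**2 + 17994) - 19*(-377)) = sqrt(-950/(24336 + 17994) + 7163) = sqrt(-950/42330 + 7163) = sqrt(-950*1/42330 + 7163) = sqrt(-95/4233 + 7163) = sqrt(30320884/4233) = 2*sqrt(32087075493)/4233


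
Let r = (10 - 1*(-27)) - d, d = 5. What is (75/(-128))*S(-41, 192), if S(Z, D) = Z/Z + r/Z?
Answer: -675/5248 ≈ -0.12862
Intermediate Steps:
r = 32 (r = (10 - 1*(-27)) - 1*5 = (10 + 27) - 5 = 37 - 5 = 32)
S(Z, D) = 1 + 32/Z (S(Z, D) = Z/Z + 32/Z = 1 + 32/Z)
(75/(-128))*S(-41, 192) = (75/(-128))*((32 - 41)/(-41)) = (75*(-1/128))*(-1/41*(-9)) = -75/128*9/41 = -675/5248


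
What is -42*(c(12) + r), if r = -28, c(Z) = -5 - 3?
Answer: 1512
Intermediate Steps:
c(Z) = -8
-42*(c(12) + r) = -42*(-8 - 28) = -42*(-36) = 1512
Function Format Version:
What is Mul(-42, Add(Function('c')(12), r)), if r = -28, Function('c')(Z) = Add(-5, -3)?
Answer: 1512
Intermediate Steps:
Function('c')(Z) = -8
Mul(-42, Add(Function('c')(12), r)) = Mul(-42, Add(-8, -28)) = Mul(-42, -36) = 1512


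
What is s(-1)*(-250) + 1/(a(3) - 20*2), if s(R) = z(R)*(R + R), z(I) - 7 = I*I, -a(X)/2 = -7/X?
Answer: 423997/106 ≈ 4000.0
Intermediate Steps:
a(X) = 14/X (a(X) = -(-14)/X = 14/X)
z(I) = 7 + I**2 (z(I) = 7 + I*I = 7 + I**2)
s(R) = 2*R*(7 + R**2) (s(R) = (7 + R**2)*(R + R) = (7 + R**2)*(2*R) = 2*R*(7 + R**2))
s(-1)*(-250) + 1/(a(3) - 20*2) = (2*(-1)*(7 + (-1)**2))*(-250) + 1/(14/3 - 20*2) = (2*(-1)*(7 + 1))*(-250) + 1/(14*(1/3) - 40) = (2*(-1)*8)*(-250) + 1/(14/3 - 40) = -16*(-250) + 1/(-106/3) = 4000 - 3/106 = 423997/106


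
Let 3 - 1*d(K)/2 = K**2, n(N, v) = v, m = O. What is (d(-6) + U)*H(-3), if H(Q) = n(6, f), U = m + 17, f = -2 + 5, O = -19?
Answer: -204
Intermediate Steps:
m = -19
f = 3
d(K) = 6 - 2*K**2
U = -2 (U = -19 + 17 = -2)
H(Q) = 3
(d(-6) + U)*H(-3) = ((6 - 2*(-6)**2) - 2)*3 = ((6 - 2*36) - 2)*3 = ((6 - 72) - 2)*3 = (-66 - 2)*3 = -68*3 = -204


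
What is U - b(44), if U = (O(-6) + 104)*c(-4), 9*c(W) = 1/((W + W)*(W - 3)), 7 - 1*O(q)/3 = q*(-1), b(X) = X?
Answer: -22069/504 ≈ -43.788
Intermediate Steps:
O(q) = 21 + 3*q (O(q) = 21 - 3*q*(-1) = 21 - (-3)*q = 21 + 3*q)
c(W) = 1/(18*W*(-3 + W)) (c(W) = 1/(9*(((W + W)*(W - 3)))) = 1/(9*(((2*W)*(-3 + W)))) = 1/(9*((2*W*(-3 + W)))) = (1/(2*W*(-3 + W)))/9 = 1/(18*W*(-3 + W)))
U = 107/504 (U = ((21 + 3*(-6)) + 104)*((1/18)/(-4*(-3 - 4))) = ((21 - 18) + 104)*((1/18)*(-¼)/(-7)) = (3 + 104)*((1/18)*(-¼)*(-⅐)) = 107*(1/504) = 107/504 ≈ 0.21230)
U - b(44) = 107/504 - 1*44 = 107/504 - 44 = -22069/504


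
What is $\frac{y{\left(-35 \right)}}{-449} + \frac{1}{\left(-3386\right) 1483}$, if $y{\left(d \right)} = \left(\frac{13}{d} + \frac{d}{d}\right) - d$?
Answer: $- \frac{6261748901}{78911898170} \approx -0.079351$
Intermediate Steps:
$y{\left(d \right)} = 1 - d + \frac{13}{d}$ ($y{\left(d \right)} = \left(\frac{13}{d} + 1\right) - d = \left(1 + \frac{13}{d}\right) - d = 1 - d + \frac{13}{d}$)
$\frac{y{\left(-35 \right)}}{-449} + \frac{1}{\left(-3386\right) 1483} = \frac{1 - -35 + \frac{13}{-35}}{-449} + \frac{1}{\left(-3386\right) 1483} = \left(1 + 35 + 13 \left(- \frac{1}{35}\right)\right) \left(- \frac{1}{449}\right) - \frac{1}{5021438} = \left(1 + 35 - \frac{13}{35}\right) \left(- \frac{1}{449}\right) - \frac{1}{5021438} = \frac{1247}{35} \left(- \frac{1}{449}\right) - \frac{1}{5021438} = - \frac{1247}{15715} - \frac{1}{5021438} = - \frac{6261748901}{78911898170}$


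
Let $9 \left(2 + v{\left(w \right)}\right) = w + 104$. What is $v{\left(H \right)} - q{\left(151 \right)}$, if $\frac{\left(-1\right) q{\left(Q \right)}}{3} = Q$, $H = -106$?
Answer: $\frac{4057}{9} \approx 450.78$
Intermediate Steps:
$q{\left(Q \right)} = - 3 Q$
$v{\left(w \right)} = \frac{86}{9} + \frac{w}{9}$ ($v{\left(w \right)} = -2 + \frac{w + 104}{9} = -2 + \frac{104 + w}{9} = -2 + \left(\frac{104}{9} + \frac{w}{9}\right) = \frac{86}{9} + \frac{w}{9}$)
$v{\left(H \right)} - q{\left(151 \right)} = \left(\frac{86}{9} + \frac{1}{9} \left(-106\right)\right) - \left(-3\right) 151 = \left(\frac{86}{9} - \frac{106}{9}\right) - -453 = - \frac{20}{9} + 453 = \frac{4057}{9}$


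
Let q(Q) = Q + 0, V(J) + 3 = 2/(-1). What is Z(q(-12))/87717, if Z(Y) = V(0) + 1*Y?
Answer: -17/87717 ≈ -0.00019380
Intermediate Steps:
V(J) = -5 (V(J) = -3 + 2/(-1) = -3 + 2*(-1) = -3 - 2 = -5)
q(Q) = Q
Z(Y) = -5 + Y (Z(Y) = -5 + 1*Y = -5 + Y)
Z(q(-12))/87717 = (-5 - 12)/87717 = -17*1/87717 = -17/87717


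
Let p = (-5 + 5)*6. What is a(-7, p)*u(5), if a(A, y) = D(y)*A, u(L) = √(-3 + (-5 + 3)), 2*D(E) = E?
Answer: 0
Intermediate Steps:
D(E) = E/2
p = 0 (p = 0*6 = 0)
u(L) = I*√5 (u(L) = √(-3 - 2) = √(-5) = I*√5)
a(A, y) = A*y/2 (a(A, y) = (y/2)*A = A*y/2)
a(-7, p)*u(5) = ((½)*(-7)*0)*(I*√5) = 0*(I*√5) = 0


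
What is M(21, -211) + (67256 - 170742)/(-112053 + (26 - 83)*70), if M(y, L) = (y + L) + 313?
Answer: 14376775/116043 ≈ 123.89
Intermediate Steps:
M(y, L) = 313 + L + y (M(y, L) = (L + y) + 313 = 313 + L + y)
M(21, -211) + (67256 - 170742)/(-112053 + (26 - 83)*70) = (313 - 211 + 21) + (67256 - 170742)/(-112053 + (26 - 83)*70) = 123 - 103486/(-112053 - 57*70) = 123 - 103486/(-112053 - 3990) = 123 - 103486/(-116043) = 123 - 103486*(-1/116043) = 123 + 103486/116043 = 14376775/116043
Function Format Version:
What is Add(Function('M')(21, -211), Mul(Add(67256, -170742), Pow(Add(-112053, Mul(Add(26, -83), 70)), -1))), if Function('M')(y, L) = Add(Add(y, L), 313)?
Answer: Rational(14376775, 116043) ≈ 123.89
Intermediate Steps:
Function('M')(y, L) = Add(313, L, y) (Function('M')(y, L) = Add(Add(L, y), 313) = Add(313, L, y))
Add(Function('M')(21, -211), Mul(Add(67256, -170742), Pow(Add(-112053, Mul(Add(26, -83), 70)), -1))) = Add(Add(313, -211, 21), Mul(Add(67256, -170742), Pow(Add(-112053, Mul(Add(26, -83), 70)), -1))) = Add(123, Mul(-103486, Pow(Add(-112053, Mul(-57, 70)), -1))) = Add(123, Mul(-103486, Pow(Add(-112053, -3990), -1))) = Add(123, Mul(-103486, Pow(-116043, -1))) = Add(123, Mul(-103486, Rational(-1, 116043))) = Add(123, Rational(103486, 116043)) = Rational(14376775, 116043)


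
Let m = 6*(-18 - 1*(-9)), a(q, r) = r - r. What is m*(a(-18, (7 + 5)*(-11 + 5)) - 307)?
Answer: 16578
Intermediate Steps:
a(q, r) = 0
m = -54 (m = 6*(-18 + 9) = 6*(-9) = -54)
m*(a(-18, (7 + 5)*(-11 + 5)) - 307) = -54*(0 - 307) = -54*(-307) = 16578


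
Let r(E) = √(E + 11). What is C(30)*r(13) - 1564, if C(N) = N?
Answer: -1564 + 60*√6 ≈ -1417.0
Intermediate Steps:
r(E) = √(11 + E)
C(30)*r(13) - 1564 = 30*√(11 + 13) - 1564 = 30*√24 - 1564 = 30*(2*√6) - 1564 = 60*√6 - 1564 = -1564 + 60*√6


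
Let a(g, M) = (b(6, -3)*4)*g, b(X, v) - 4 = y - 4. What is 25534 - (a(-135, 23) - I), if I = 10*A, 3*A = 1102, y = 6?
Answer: 97342/3 ≈ 32447.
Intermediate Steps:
A = 1102/3 (A = (⅓)*1102 = 1102/3 ≈ 367.33)
b(X, v) = 6 (b(X, v) = 4 + (6 - 4) = 4 + 2 = 6)
a(g, M) = 24*g (a(g, M) = (6*4)*g = 24*g)
I = 11020/3 (I = 10*(1102/3) = 11020/3 ≈ 3673.3)
25534 - (a(-135, 23) - I) = 25534 - (24*(-135) - 1*11020/3) = 25534 - (-3240 - 11020/3) = 25534 - 1*(-20740/3) = 25534 + 20740/3 = 97342/3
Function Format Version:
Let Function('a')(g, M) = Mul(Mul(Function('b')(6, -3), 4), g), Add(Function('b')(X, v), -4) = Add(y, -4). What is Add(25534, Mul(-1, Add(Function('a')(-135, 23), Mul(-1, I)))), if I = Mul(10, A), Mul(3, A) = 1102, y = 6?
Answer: Rational(97342, 3) ≈ 32447.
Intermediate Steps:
A = Rational(1102, 3) (A = Mul(Rational(1, 3), 1102) = Rational(1102, 3) ≈ 367.33)
Function('b')(X, v) = 6 (Function('b')(X, v) = Add(4, Add(6, -4)) = Add(4, 2) = 6)
Function('a')(g, M) = Mul(24, g) (Function('a')(g, M) = Mul(Mul(6, 4), g) = Mul(24, g))
I = Rational(11020, 3) (I = Mul(10, Rational(1102, 3)) = Rational(11020, 3) ≈ 3673.3)
Add(25534, Mul(-1, Add(Function('a')(-135, 23), Mul(-1, I)))) = Add(25534, Mul(-1, Add(Mul(24, -135), Mul(-1, Rational(11020, 3))))) = Add(25534, Mul(-1, Add(-3240, Rational(-11020, 3)))) = Add(25534, Mul(-1, Rational(-20740, 3))) = Add(25534, Rational(20740, 3)) = Rational(97342, 3)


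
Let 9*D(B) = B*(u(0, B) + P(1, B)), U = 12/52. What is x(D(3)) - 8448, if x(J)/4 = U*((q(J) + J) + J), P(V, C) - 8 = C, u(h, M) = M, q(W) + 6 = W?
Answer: -109728/13 ≈ -8440.6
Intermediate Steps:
q(W) = -6 + W
U = 3/13 (U = 12*(1/52) = 3/13 ≈ 0.23077)
P(V, C) = 8 + C
D(B) = B*(8 + 2*B)/9 (D(B) = (B*(B + (8 + B)))/9 = (B*(8 + 2*B))/9 = B*(8 + 2*B)/9)
x(J) = -72/13 + 36*J/13 (x(J) = 4*(3*(((-6 + J) + J) + J)/13) = 4*(3*((-6 + 2*J) + J)/13) = 4*(3*(-6 + 3*J)/13) = 4*(-18/13 + 9*J/13) = -72/13 + 36*J/13)
x(D(3)) - 8448 = (-72/13 + 36*((2/9)*3*(4 + 3))/13) - 8448 = (-72/13 + 36*((2/9)*3*7)/13) - 8448 = (-72/13 + (36/13)*(14/3)) - 8448 = (-72/13 + 168/13) - 8448 = 96/13 - 8448 = -109728/13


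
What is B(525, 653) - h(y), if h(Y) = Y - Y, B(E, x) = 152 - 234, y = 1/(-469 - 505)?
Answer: -82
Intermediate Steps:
y = -1/974 (y = 1/(-974) = -1/974 ≈ -0.0010267)
B(E, x) = -82
h(Y) = 0
B(525, 653) - h(y) = -82 - 1*0 = -82 + 0 = -82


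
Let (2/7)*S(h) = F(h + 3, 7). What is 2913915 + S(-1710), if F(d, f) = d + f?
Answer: 2907965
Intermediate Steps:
S(h) = 35 + 7*h/2 (S(h) = 7*((h + 3) + 7)/2 = 7*((3 + h) + 7)/2 = 7*(10 + h)/2 = 35 + 7*h/2)
2913915 + S(-1710) = 2913915 + (35 + (7/2)*(-1710)) = 2913915 + (35 - 5985) = 2913915 - 5950 = 2907965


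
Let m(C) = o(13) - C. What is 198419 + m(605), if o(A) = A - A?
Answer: 197814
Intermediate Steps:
o(A) = 0
m(C) = -C (m(C) = 0 - C = -C)
198419 + m(605) = 198419 - 1*605 = 198419 - 605 = 197814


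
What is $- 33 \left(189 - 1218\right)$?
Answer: $33957$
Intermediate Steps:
$- 33 \left(189 - 1218\right) = \left(-33\right) \left(-1029\right) = 33957$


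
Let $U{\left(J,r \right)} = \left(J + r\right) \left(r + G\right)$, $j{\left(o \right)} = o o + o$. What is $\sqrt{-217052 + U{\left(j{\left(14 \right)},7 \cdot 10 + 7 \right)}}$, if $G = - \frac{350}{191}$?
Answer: $\frac{3 i \sqrt{792362927}}{191} \approx 442.13 i$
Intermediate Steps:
$G = - \frac{350}{191}$ ($G = \left(-350\right) \frac{1}{191} = - \frac{350}{191} \approx -1.8325$)
$j{\left(o \right)} = o + o^{2}$ ($j{\left(o \right)} = o^{2} + o = o + o^{2}$)
$U{\left(J,r \right)} = \left(- \frac{350}{191} + r\right) \left(J + r\right)$ ($U{\left(J,r \right)} = \left(J + r\right) \left(r - \frac{350}{191}\right) = \left(J + r\right) \left(- \frac{350}{191} + r\right) = \left(- \frac{350}{191} + r\right) \left(J + r\right)$)
$\sqrt{-217052 + U{\left(j{\left(14 \right)},7 \cdot 10 + 7 \right)}} = \sqrt{-217052 - \left(- \left(7 \cdot 10 + 7\right)^{2} + \frac{350 \left(7 \cdot 10 + 7\right)}{191} - 14 \left(1 + 14\right) \left(7 \cdot 10 + 7\right) + \frac{350}{191} \cdot 14 \left(1 + 14\right)\right)} = \sqrt{-217052 - \left(- \left(70 + 7\right)^{2} + \frac{350 \left(70 + 7\right)}{191} - 14 \cdot 15 \left(70 + 7\right) + \frac{350}{191} \cdot 14 \cdot 15\right)} = \sqrt{-217052 + \left(77^{2} - \frac{73500}{191} - \frac{26950}{191} + 210 \cdot 77\right)} = \sqrt{-217052 + \left(5929 - \frac{73500}{191} - \frac{26950}{191} + 16170\right)} = \sqrt{-217052 + \frac{4120459}{191}} = \sqrt{- \frac{37336473}{191}} = \frac{3 i \sqrt{792362927}}{191}$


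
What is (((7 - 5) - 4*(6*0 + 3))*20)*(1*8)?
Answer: -1600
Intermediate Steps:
(((7 - 5) - 4*(6*0 + 3))*20)*(1*8) = ((2 - 4*(0 + 3))*20)*8 = ((2 - 4*3)*20)*8 = ((2 - 12)*20)*8 = -10*20*8 = -200*8 = -1600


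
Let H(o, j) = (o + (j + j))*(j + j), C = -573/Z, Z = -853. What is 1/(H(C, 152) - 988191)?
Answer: -853/763921883 ≈ -1.1166e-6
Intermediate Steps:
C = 573/853 (C = -573/(-853) = -573*(-1/853) = 573/853 ≈ 0.67175)
H(o, j) = 2*j*(o + 2*j) (H(o, j) = (o + 2*j)*(2*j) = 2*j*(o + 2*j))
1/(H(C, 152) - 988191) = 1/(2*152*(573/853 + 2*152) - 988191) = 1/(2*152*(573/853 + 304) - 988191) = 1/(2*152*(259885/853) - 988191) = 1/(79005040/853 - 988191) = 1/(-763921883/853) = -853/763921883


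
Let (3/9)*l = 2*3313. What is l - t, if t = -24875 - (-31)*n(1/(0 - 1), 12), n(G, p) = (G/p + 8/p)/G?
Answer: 537253/12 ≈ 44771.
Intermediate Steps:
l = 19878 (l = 3*(2*3313) = 3*6626 = 19878)
n(G, p) = (8/p + G/p)/G
t = -298717/12 (t = -24875 - (-31)*(8 + 1/(0 - 1))/(1/(0 - 1)*12) = -24875 - (-31)*(1/12)*(8 + 1/(-1))/1/(-1) = -24875 - (-31)*(1/12)*(8 - 1)/(-1) = -24875 - (-31)*(-1*1/12*7) = -24875 - (-31)*(-7)/12 = -24875 - 1*217/12 = -24875 - 217/12 = -298717/12 ≈ -24893.)
l - t = 19878 - 1*(-298717/12) = 19878 + 298717/12 = 537253/12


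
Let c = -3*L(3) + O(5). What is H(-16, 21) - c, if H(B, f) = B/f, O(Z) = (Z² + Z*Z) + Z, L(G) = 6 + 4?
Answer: -541/21 ≈ -25.762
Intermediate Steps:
L(G) = 10
O(Z) = Z + 2*Z² (O(Z) = (Z² + Z²) + Z = 2*Z² + Z = Z + 2*Z²)
c = 25 (c = -3*10 + 5*(1 + 2*5) = -30 + 5*(1 + 10) = -30 + 5*11 = -30 + 55 = 25)
H(-16, 21) - c = -16/21 - 1*25 = -16*1/21 - 25 = -16/21 - 25 = -541/21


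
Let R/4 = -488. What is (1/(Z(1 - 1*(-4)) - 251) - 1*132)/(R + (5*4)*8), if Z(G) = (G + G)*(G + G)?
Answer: 19933/270592 ≈ 0.073664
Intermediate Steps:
R = -1952 (R = 4*(-488) = -1952)
Z(G) = 4*G**2 (Z(G) = (2*G)*(2*G) = 4*G**2)
(1/(Z(1 - 1*(-4)) - 251) - 1*132)/(R + (5*4)*8) = (1/(4*(1 - 1*(-4))**2 - 251) - 1*132)/(-1952 + (5*4)*8) = (1/(4*(1 + 4)**2 - 251) - 132)/(-1952 + 20*8) = (1/(4*5**2 - 251) - 132)/(-1952 + 160) = (1/(4*25 - 251) - 132)/(-1792) = (1/(100 - 251) - 132)*(-1/1792) = (1/(-151) - 132)*(-1/1792) = (-1/151 - 132)*(-1/1792) = -19933/151*(-1/1792) = 19933/270592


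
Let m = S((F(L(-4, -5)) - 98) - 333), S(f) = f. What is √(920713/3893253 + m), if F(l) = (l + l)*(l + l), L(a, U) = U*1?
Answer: I*√29665805293110/299481 ≈ 18.187*I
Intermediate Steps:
L(a, U) = U
F(l) = 4*l² (F(l) = (2*l)*(2*l) = 4*l²)
m = -331 (m = (4*(-5)² - 98) - 333 = (4*25 - 98) - 333 = (100 - 98) - 333 = 2 - 333 = -331)
√(920713/3893253 + m) = √(920713/3893253 - 331) = √(-1287746030/3893253) = I*√29665805293110/299481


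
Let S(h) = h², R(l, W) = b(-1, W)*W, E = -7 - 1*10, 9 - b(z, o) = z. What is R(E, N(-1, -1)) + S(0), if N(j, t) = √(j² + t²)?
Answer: 10*√2 ≈ 14.142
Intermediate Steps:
b(z, o) = 9 - z
E = -17 (E = -7 - 10 = -17)
R(l, W) = 10*W (R(l, W) = (9 - 1*(-1))*W = (9 + 1)*W = 10*W)
R(E, N(-1, -1)) + S(0) = 10*√((-1)² + (-1)²) + 0² = 10*√(1 + 1) + 0 = 10*√2 + 0 = 10*√2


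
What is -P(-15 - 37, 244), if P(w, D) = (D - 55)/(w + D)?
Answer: -63/64 ≈ -0.98438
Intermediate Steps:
P(w, D) = (-55 + D)/(D + w)
-P(-15 - 37, 244) = -(-55 + 244)/(244 + (-15 - 37)) = -189/(244 - 52) = -189/192 = -1*63/64 = -63/64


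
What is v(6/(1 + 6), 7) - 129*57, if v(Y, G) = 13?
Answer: -7340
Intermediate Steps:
v(6/(1 + 6), 7) - 129*57 = 13 - 129*57 = 13 - 7353 = -7340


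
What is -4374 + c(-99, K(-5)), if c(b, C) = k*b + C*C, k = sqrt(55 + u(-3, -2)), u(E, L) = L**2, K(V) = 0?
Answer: -4374 - 99*sqrt(59) ≈ -5134.4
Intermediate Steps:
k = sqrt(59) (k = sqrt(55 + (-2)**2) = sqrt(55 + 4) = sqrt(59) ≈ 7.6811)
c(b, C) = C**2 + b*sqrt(59) (c(b, C) = sqrt(59)*b + C*C = b*sqrt(59) + C**2 = C**2 + b*sqrt(59))
-4374 + c(-99, K(-5)) = -4374 + (0**2 - 99*sqrt(59)) = -4374 + (0 - 99*sqrt(59)) = -4374 - 99*sqrt(59)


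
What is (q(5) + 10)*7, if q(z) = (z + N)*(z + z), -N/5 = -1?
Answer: 770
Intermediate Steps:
N = 5 (N = -5*(-1) = 5)
q(z) = 2*z*(5 + z) (q(z) = (z + 5)*(z + z) = (5 + z)*(2*z) = 2*z*(5 + z))
(q(5) + 10)*7 = (2*5*(5 + 5) + 10)*7 = (2*5*10 + 10)*7 = (100 + 10)*7 = 110*7 = 770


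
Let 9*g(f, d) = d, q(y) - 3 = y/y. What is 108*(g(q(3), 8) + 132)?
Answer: 14352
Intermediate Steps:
q(y) = 4 (q(y) = 3 + y/y = 3 + 1 = 4)
g(f, d) = d/9
108*(g(q(3), 8) + 132) = 108*((⅑)*8 + 132) = 108*(8/9 + 132) = 108*(1196/9) = 14352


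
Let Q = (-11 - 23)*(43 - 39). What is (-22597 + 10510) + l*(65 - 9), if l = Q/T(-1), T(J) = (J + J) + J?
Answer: -28645/3 ≈ -9548.3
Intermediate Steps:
Q = -136 (Q = -34*4 = -136)
T(J) = 3*J (T(J) = 2*J + J = 3*J)
l = 136/3 (l = -136/(3*(-1)) = -136/(-3) = -136*(-1/3) = 136/3 ≈ 45.333)
(-22597 + 10510) + l*(65 - 9) = (-22597 + 10510) + 136*(65 - 9)/3 = -12087 + (136/3)*56 = -12087 + 7616/3 = -28645/3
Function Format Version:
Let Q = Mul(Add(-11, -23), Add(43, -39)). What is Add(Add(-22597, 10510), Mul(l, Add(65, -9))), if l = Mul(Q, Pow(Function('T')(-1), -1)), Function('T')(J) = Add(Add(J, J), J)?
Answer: Rational(-28645, 3) ≈ -9548.3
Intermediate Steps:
Q = -136 (Q = Mul(-34, 4) = -136)
Function('T')(J) = Mul(3, J) (Function('T')(J) = Add(Mul(2, J), J) = Mul(3, J))
l = Rational(136, 3) (l = Mul(-136, Pow(Mul(3, -1), -1)) = Mul(-136, Pow(-3, -1)) = Mul(-136, Rational(-1, 3)) = Rational(136, 3) ≈ 45.333)
Add(Add(-22597, 10510), Mul(l, Add(65, -9))) = Add(Add(-22597, 10510), Mul(Rational(136, 3), Add(65, -9))) = Add(-12087, Mul(Rational(136, 3), 56)) = Add(-12087, Rational(7616, 3)) = Rational(-28645, 3)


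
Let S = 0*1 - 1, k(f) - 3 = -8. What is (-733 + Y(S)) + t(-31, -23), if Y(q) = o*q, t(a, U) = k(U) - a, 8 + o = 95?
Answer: -794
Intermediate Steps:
o = 87 (o = -8 + 95 = 87)
k(f) = -5 (k(f) = 3 - 8 = -5)
S = -1 (S = 0 - 1 = -1)
t(a, U) = -5 - a
Y(q) = 87*q
(-733 + Y(S)) + t(-31, -23) = (-733 + 87*(-1)) + (-5 - 1*(-31)) = (-733 - 87) + (-5 + 31) = -820 + 26 = -794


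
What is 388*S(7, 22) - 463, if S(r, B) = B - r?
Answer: 5357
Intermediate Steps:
388*S(7, 22) - 463 = 388*(22 - 1*7) - 463 = 388*(22 - 7) - 463 = 388*15 - 463 = 5820 - 463 = 5357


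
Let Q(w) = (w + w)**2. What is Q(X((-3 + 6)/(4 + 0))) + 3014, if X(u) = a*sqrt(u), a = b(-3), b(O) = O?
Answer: 3041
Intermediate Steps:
a = -3
X(u) = -3*sqrt(u)
Q(w) = 4*w**2 (Q(w) = (2*w)**2 = 4*w**2)
Q(X((-3 + 6)/(4 + 0))) + 3014 = 4*(-3*sqrt(-3 + 6)/sqrt(4 + 0))**2 + 3014 = 4*(-3*sqrt(3)/2)**2 + 3014 = 4*(27/4) + 3014 = 27 + 3014 = 3041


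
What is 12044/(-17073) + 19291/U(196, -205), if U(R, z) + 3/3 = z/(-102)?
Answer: 33592994254/1758519 ≈ 19103.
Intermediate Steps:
U(R, z) = -1 - z/102 (U(R, z) = -1 + z/(-102) = -1 + z*(-1/102) = -1 - z/102)
12044/(-17073) + 19291/U(196, -205) = 12044/(-17073) + 19291/(-1 - 1/102*(-205)) = 12044*(-1/17073) + 19291/(-1 + 205/102) = -12044/17073 + 19291/(103/102) = -12044/17073 + 19291*(102/103) = -12044/17073 + 1967682/103 = 33592994254/1758519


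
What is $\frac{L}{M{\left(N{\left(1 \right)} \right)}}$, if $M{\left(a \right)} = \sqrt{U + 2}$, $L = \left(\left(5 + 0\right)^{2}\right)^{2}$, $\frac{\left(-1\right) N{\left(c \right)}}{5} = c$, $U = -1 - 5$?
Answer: $- \frac{625 i}{2} \approx - 312.5 i$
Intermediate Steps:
$U = -6$ ($U = -1 - 5 = -6$)
$N{\left(c \right)} = - 5 c$
$L = 625$ ($L = \left(5^{2}\right)^{2} = 25^{2} = 625$)
$M{\left(a \right)} = 2 i$ ($M{\left(a \right)} = \sqrt{-6 + 2} = \sqrt{-4} = 2 i$)
$\frac{L}{M{\left(N{\left(1 \right)} \right)}} = \frac{625}{2 i} = 625 \left(- \frac{i}{2}\right) = - \frac{625 i}{2}$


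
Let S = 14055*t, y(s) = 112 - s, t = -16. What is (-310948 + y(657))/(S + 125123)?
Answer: 44499/14251 ≈ 3.1225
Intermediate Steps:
S = -224880 (S = 14055*(-16) = -224880)
(-310948 + y(657))/(S + 125123) = (-310948 + (112 - 1*657))/(-224880 + 125123) = (-310948 + (112 - 657))/(-99757) = (-310948 - 545)*(-1/99757) = -311493*(-1/99757) = 44499/14251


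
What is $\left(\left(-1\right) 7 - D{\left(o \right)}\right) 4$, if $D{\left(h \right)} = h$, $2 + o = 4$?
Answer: $-36$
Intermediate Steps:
$o = 2$ ($o = -2 + 4 = 2$)
$\left(\left(-1\right) 7 - D{\left(o \right)}\right) 4 = \left(\left(-1\right) 7 - 2\right) 4 = \left(-7 - 2\right) 4 = \left(-9\right) 4 = -36$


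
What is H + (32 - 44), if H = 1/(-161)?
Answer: -1933/161 ≈ -12.006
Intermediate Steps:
H = -1/161 ≈ -0.0062112
H + (32 - 44) = -1/161 + (32 - 44) = -1/161 - 12 = -1933/161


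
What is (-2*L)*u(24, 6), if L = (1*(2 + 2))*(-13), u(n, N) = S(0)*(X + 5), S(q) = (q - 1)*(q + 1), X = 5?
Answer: -1040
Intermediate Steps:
S(q) = (1 + q)*(-1 + q) (S(q) = (-1 + q)*(1 + q) = (1 + q)*(-1 + q))
u(n, N) = -10 (u(n, N) = (-1 + 0²)*(5 + 5) = (-1 + 0)*10 = -1*10 = -10)
L = -52 (L = (1*4)*(-13) = 4*(-13) = -52)
(-2*L)*u(24, 6) = -2*(-52)*(-10) = 104*(-10) = -1040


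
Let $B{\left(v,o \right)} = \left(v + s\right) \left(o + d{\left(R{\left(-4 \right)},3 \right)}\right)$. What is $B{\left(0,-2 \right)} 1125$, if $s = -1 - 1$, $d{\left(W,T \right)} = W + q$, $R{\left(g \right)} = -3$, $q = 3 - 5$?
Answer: $15750$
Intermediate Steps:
$q = -2$ ($q = 3 - 5 = -2$)
$d{\left(W,T \right)} = -2 + W$ ($d{\left(W,T \right)} = W - 2 = -2 + W$)
$s = -2$ ($s = -1 - 1 = -2$)
$B{\left(v,o \right)} = \left(-5 + o\right) \left(-2 + v\right)$ ($B{\left(v,o \right)} = \left(v - 2\right) \left(o - 5\right) = \left(-2 + v\right) \left(o - 5\right) = \left(-2 + v\right) \left(-5 + o\right) = \left(-5 + o\right) \left(-2 + v\right)$)
$B{\left(0,-2 \right)} 1125 = \left(10 - 0 - -4 - 0\right) 1125 = \left(10 + 0 + 4 + 0\right) 1125 = 14 \cdot 1125 = 15750$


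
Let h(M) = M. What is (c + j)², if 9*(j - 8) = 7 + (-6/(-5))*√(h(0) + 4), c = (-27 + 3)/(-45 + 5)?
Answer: 188356/2025 ≈ 93.015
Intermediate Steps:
c = ⅗ (c = -24/(-40) = -24*(-1/40) = ⅗ ≈ 0.60000)
j = 407/45 (j = 8 + (7 + (-6/(-5))*√(0 + 4))/9 = 8 + (7 + (-6*(-⅕))*√4)/9 = 8 + (7 + (6/5)*2)/9 = 8 + (7 + 12/5)/9 = 8 + (⅑)*(47/5) = 8 + 47/45 = 407/45 ≈ 9.0444)
(c + j)² = (⅗ + 407/45)² = (434/45)² = 188356/2025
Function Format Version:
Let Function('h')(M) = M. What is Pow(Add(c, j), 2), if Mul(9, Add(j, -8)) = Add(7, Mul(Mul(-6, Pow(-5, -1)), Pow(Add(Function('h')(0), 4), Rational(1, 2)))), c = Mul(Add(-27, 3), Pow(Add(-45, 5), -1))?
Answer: Rational(188356, 2025) ≈ 93.015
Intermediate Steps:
c = Rational(3, 5) (c = Mul(-24, Pow(-40, -1)) = Mul(-24, Rational(-1, 40)) = Rational(3, 5) ≈ 0.60000)
j = Rational(407, 45) (j = Add(8, Mul(Rational(1, 9), Add(7, Mul(Mul(-6, Pow(-5, -1)), Pow(Add(0, 4), Rational(1, 2)))))) = Add(8, Mul(Rational(1, 9), Add(7, Mul(Mul(-6, Rational(-1, 5)), Pow(4, Rational(1, 2)))))) = Add(8, Mul(Rational(1, 9), Add(7, Mul(Rational(6, 5), 2)))) = Add(8, Mul(Rational(1, 9), Add(7, Rational(12, 5)))) = Add(8, Mul(Rational(1, 9), Rational(47, 5))) = Add(8, Rational(47, 45)) = Rational(407, 45) ≈ 9.0444)
Pow(Add(c, j), 2) = Pow(Add(Rational(3, 5), Rational(407, 45)), 2) = Pow(Rational(434, 45), 2) = Rational(188356, 2025)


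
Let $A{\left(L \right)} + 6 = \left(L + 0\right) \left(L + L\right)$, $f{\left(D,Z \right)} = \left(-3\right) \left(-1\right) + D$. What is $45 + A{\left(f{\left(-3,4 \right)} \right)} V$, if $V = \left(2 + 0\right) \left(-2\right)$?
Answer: $69$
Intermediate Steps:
$f{\left(D,Z \right)} = 3 + D$
$V = -4$ ($V = 2 \left(-2\right) = -4$)
$A{\left(L \right)} = -6 + 2 L^{2}$ ($A{\left(L \right)} = -6 + \left(L + 0\right) \left(L + L\right) = -6 + L 2 L = -6 + 2 L^{2}$)
$45 + A{\left(f{\left(-3,4 \right)} \right)} V = 45 + \left(-6 + 2 \left(3 - 3\right)^{2}\right) \left(-4\right) = 45 + \left(-6 + 2 \cdot 0^{2}\right) \left(-4\right) = 45 + \left(-6 + 2 \cdot 0\right) \left(-4\right) = 45 + \left(-6 + 0\right) \left(-4\right) = 45 - -24 = 45 + 24 = 69$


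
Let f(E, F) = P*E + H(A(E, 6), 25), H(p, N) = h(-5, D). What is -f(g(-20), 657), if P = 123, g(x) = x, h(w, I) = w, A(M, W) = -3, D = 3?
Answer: 2465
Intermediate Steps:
H(p, N) = -5
f(E, F) = -5 + 123*E (f(E, F) = 123*E - 5 = -5 + 123*E)
-f(g(-20), 657) = -(-5 + 123*(-20)) = -(-5 - 2460) = -1*(-2465) = 2465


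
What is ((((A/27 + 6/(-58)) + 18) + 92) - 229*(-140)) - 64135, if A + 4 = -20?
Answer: -8343124/261 ≈ -31966.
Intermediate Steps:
A = -24 (A = -4 - 20 = -24)
((((A/27 + 6/(-58)) + 18) + 92) - 229*(-140)) - 64135 = ((((-24/27 + 6/(-58)) + 18) + 92) - 229*(-140)) - 64135 = ((((-24*1/27 + 6*(-1/58)) + 18) + 92) + 32060) - 64135 = ((((-8/9 - 3/29) + 18) + 92) + 32060) - 64135 = (((-259/261 + 18) + 92) + 32060) - 64135 = ((4439/261 + 92) + 32060) - 64135 = (28451/261 + 32060) - 64135 = 8396111/261 - 64135 = -8343124/261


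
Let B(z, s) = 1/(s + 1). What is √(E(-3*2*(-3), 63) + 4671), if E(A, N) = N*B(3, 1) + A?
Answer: 3*√2098/2 ≈ 68.706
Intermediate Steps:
B(z, s) = 1/(1 + s)
E(A, N) = A + N/2 (E(A, N) = N/(1 + 1) + A = N/2 + A = A + N/2)
√(E(-3*2*(-3), 63) + 4671) = √((-3*2*(-3) + (½)*63) + 4671) = √((-6*(-3) + 63/2) + 4671) = √((18 + 63/2) + 4671) = √(99/2 + 4671) = √(9441/2) = 3*√2098/2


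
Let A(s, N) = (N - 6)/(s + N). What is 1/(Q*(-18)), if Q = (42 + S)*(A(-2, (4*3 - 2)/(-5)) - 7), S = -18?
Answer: 1/2160 ≈ 0.00046296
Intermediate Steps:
A(s, N) = (-6 + N)/(N + s)
Q = -120 (Q = (42 - 18)*((-6 + (4*3 - 2)/(-5))/((4*3 - 2)/(-5) - 2) - 7) = 24*((-6 + (12 - 2)*(-1/5))/((12 - 2)*(-1/5) - 2) - 7) = 24*((-6 + 10*(-1/5))/(10*(-1/5) - 2) - 7) = 24*((-6 - 2)/(-2 - 2) - 7) = 24*(-8/(-4) - 7) = 24*(-1/4*(-8) - 7) = 24*(2 - 7) = 24*(-5) = -120)
1/(Q*(-18)) = 1/(-120*(-18)) = 1/2160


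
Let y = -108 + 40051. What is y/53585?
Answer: 39943/53585 ≈ 0.74541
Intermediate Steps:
y = 39943
y/53585 = 39943/53585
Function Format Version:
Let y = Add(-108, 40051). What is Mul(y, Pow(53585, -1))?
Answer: Rational(39943, 53585) ≈ 0.74541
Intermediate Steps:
y = 39943
Mul(y, Pow(53585, -1)) = Mul(39943, Pow(53585, -1)) = Mul(39943, Rational(1, 53585)) = Rational(39943, 53585)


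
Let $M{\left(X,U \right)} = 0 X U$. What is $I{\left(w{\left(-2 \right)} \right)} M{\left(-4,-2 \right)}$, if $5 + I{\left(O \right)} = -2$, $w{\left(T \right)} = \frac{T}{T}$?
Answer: $0$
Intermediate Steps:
$M{\left(X,U \right)} = 0$ ($M{\left(X,U \right)} = 0 U = 0$)
$w{\left(T \right)} = 1$
$I{\left(O \right)} = -7$ ($I{\left(O \right)} = -5 - 2 = -7$)
$I{\left(w{\left(-2 \right)} \right)} M{\left(-4,-2 \right)} = \left(-7\right) 0 = 0$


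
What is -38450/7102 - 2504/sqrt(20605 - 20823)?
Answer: -19225/3551 + 1252*I*sqrt(218)/109 ≈ -5.414 + 169.59*I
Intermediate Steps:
-38450/7102 - 2504/sqrt(20605 - 20823) = -38450*1/7102 - 2504*(-I*sqrt(218)/218) = -19225/3551 - 2504*(-I*sqrt(218)/218) = -19225/3551 - (-1252)*I*sqrt(218)/109 = -19225/3551 + 1252*I*sqrt(218)/109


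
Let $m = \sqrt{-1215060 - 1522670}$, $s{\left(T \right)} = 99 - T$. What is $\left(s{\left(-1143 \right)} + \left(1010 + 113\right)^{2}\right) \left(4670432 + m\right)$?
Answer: $5895817914272 + 1262371 i \sqrt{2737730} \approx 5.8958 \cdot 10^{12} + 2.0887 \cdot 10^{9} i$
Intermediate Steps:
$m = i \sqrt{2737730}$ ($m = \sqrt{-2737730} = i \sqrt{2737730} \approx 1654.6 i$)
$\left(s{\left(-1143 \right)} + \left(1010 + 113\right)^{2}\right) \left(4670432 + m\right) = \left(\left(99 - -1143\right) + \left(1010 + 113\right)^{2}\right) \left(4670432 + i \sqrt{2737730}\right) = \left(\left(99 + 1143\right) + 1123^{2}\right) \left(4670432 + i \sqrt{2737730}\right) = \left(1242 + 1261129\right) \left(4670432 + i \sqrt{2737730}\right) = 1262371 \left(4670432 + i \sqrt{2737730}\right) = 5895817914272 + 1262371 i \sqrt{2737730}$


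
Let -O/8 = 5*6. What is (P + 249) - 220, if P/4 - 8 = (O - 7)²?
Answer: 244097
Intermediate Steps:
O = -240 (O = -40*6 = -8*30 = -240)
P = 244068 (P = 32 + 4*(-240 - 7)² = 32 + 4*(-247)² = 32 + 4*61009 = 32 + 244036 = 244068)
(P + 249) - 220 = (244068 + 249) - 220 = 244317 - 220 = 244097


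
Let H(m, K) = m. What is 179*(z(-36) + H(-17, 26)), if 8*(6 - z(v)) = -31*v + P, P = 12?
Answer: -27208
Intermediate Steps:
z(v) = 9/2 + 31*v/8 (z(v) = 6 - (-31*v + 12)/8 = 6 - (12 - 31*v)/8 = 6 + (-3/2 + 31*v/8) = 9/2 + 31*v/8)
179*(z(-36) + H(-17, 26)) = 179*((9/2 + (31/8)*(-36)) - 17) = 179*((9/2 - 279/2) - 17) = 179*(-135 - 17) = 179*(-152) = -27208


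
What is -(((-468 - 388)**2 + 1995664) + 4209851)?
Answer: -6938251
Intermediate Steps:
-(((-468 - 388)**2 + 1995664) + 4209851) = -(((-856)**2 + 1995664) + 4209851) = -((732736 + 1995664) + 4209851) = -(2728400 + 4209851) = -1*6938251 = -6938251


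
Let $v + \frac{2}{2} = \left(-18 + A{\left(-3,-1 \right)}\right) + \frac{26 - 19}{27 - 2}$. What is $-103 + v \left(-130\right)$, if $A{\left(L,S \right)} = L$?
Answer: $\frac{13603}{5} \approx 2720.6$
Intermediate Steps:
$v = - \frac{543}{25}$ ($v = -1 + \left(\left(-18 - 3\right) + \frac{26 - 19}{27 - 2}\right) = -1 - \left(21 - \frac{7}{25}\right) = -1 + \left(-21 + 7 \cdot \frac{1}{25}\right) = -1 + \left(-21 + \frac{7}{25}\right) = -1 - \frac{518}{25} = - \frac{543}{25} \approx -21.72$)
$-103 + v \left(-130\right) = -103 - - \frac{14118}{5} = -103 + \frac{14118}{5} = \frac{13603}{5}$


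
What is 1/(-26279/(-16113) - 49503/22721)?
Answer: -366103473/200556680 ≈ -1.8254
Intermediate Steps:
1/(-26279/(-16113) - 49503/22721) = 1/(-26279*(-1/16113) - 49503*1/22721) = 1/(26279/16113 - 49503/22721) = 1/(-200556680/366103473) = -366103473/200556680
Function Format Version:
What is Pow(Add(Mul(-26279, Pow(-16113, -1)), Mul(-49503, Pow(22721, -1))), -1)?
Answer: Rational(-366103473, 200556680) ≈ -1.8254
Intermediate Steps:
Pow(Add(Mul(-26279, Pow(-16113, -1)), Mul(-49503, Pow(22721, -1))), -1) = Pow(Add(Mul(-26279, Rational(-1, 16113)), Mul(-49503, Rational(1, 22721))), -1) = Pow(Add(Rational(26279, 16113), Rational(-49503, 22721)), -1) = Pow(Rational(-200556680, 366103473), -1) = Rational(-366103473, 200556680)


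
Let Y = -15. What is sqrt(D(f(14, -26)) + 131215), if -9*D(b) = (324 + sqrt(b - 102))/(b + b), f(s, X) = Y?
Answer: sqrt(118094580 + 10*I*sqrt(13))/30 ≈ 362.24 + 5.5298e-5*I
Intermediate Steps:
f(s, X) = -15
D(b) = -(324 + sqrt(-102 + b))/(18*b) (D(b) = -(324 + sqrt(b - 102))/(9*(b + b)) = -(324 + sqrt(-102 + b))/(9*(2*b)) = -(324 + sqrt(-102 + b))*1/(2*b)/9 = -(324 + sqrt(-102 + b))/(18*b))
sqrt(D(f(14, -26)) + 131215) = sqrt((1/18)*(-324 - sqrt(-102 - 15))/(-15) + 131215) = sqrt((1/18)*(-1/15)*(-324 - sqrt(-117)) + 131215) = sqrt((1/18)*(-1/15)*(-324 - 3*I*sqrt(13)) + 131215) = sqrt((6/5 + I*sqrt(13)/90) + 131215) = sqrt(656081/5 + I*sqrt(13)/90)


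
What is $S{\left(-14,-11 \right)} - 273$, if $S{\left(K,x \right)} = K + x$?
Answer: $-298$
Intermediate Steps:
$S{\left(-14,-11 \right)} - 273 = \left(-14 - 11\right) - 273 = -25 - 273 = -298$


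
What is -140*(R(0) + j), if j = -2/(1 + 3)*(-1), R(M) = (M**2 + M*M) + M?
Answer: -70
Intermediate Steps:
R(M) = M + 2*M**2 (R(M) = (M**2 + M**2) + M = 2*M**2 + M = M + 2*M**2)
j = 1/2 (j = -2/4*(-1) = -2*1/4*(-1) = -1/2*(-1) = 1/2 ≈ 0.50000)
-140*(R(0) + j) = -140*(0*(1 + 2*0) + 1/2) = -140*(0*(1 + 0) + 1/2) = -140*(0*1 + 1/2) = -140*(0 + 1/2) = -140*1/2 = -70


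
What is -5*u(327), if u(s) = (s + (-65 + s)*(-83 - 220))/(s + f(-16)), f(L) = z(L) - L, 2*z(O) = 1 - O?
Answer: 41610/37 ≈ 1124.6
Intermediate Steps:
z(O) = ½ - O/2 (z(O) = (1 - O)/2 = ½ - O/2)
f(L) = ½ - 3*L/2 (f(L) = (½ - L/2) - L = ½ - 3*L/2)
u(s) = (19695 - 302*s)/(49/2 + s) (u(s) = (s + (-65 + s)*(-83 - 220))/(s + (½ - 3/2*(-16))) = (s + (-65 + s)*(-303))/(s + (½ + 24)) = (s + (19695 - 303*s))/(s + 49/2) = (19695 - 302*s)/(49/2 + s))
-5*u(327) = -10*(19695 - 302*327)/(49 + 2*327) = -10*(19695 - 98754)/(49 + 654) = -10*(-79059)/703 = -5*(-8322/37) = 41610/37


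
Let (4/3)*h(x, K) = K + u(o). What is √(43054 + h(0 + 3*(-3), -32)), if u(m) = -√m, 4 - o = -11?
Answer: √(172120 - 3*√15)/2 ≈ 207.43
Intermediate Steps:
o = 15 (o = 4 - 1*(-11) = 4 + 11 = 15)
h(x, K) = -3*√15/4 + 3*K/4 (h(x, K) = 3*(K - √15)/4 = -3*√15/4 + 3*K/4)
√(43054 + h(0 + 3*(-3), -32)) = √(43054 + (-3*√15/4 + (¾)*(-32))) = √(43054 + (-3*√15/4 - 24)) = √(43054 + (-24 - 3*√15/4)) = √(43030 - 3*√15/4)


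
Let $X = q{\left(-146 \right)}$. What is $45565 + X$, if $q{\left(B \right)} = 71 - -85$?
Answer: $45721$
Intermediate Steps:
$q{\left(B \right)} = 156$ ($q{\left(B \right)} = 71 + 85 = 156$)
$X = 156$
$45565 + X = 45565 + 156 = 45721$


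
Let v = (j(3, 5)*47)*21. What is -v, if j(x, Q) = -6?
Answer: 5922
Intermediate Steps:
v = -5922 (v = -6*47*21 = -282*21 = -5922)
-v = -1*(-5922) = 5922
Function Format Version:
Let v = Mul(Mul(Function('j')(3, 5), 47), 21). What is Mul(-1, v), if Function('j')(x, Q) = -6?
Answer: 5922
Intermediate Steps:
v = -5922 (v = Mul(Mul(-6, 47), 21) = Mul(-282, 21) = -5922)
Mul(-1, v) = Mul(-1, -5922) = 5922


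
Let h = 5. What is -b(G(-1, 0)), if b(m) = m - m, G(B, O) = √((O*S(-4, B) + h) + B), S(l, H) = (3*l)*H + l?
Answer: 0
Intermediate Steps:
S(l, H) = l + 3*H*l (S(l, H) = 3*H*l + l = l + 3*H*l)
G(B, O) = √(5 + B + O*(-4 - 12*B)) (G(B, O) = √((O*(-4*(1 + 3*B)) + 5) + B) = √((O*(-4 - 12*B) + 5) + B) = √((5 + O*(-4 - 12*B)) + B) = √(5 + B + O*(-4 - 12*B)))
b(m) = 0
-b(G(-1, 0)) = -1*0 = 0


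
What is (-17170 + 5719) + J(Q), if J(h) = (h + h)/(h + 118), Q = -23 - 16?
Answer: -904707/79 ≈ -11452.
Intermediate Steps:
Q = -39
J(h) = 2*h/(118 + h) (J(h) = (2*h)/(118 + h) = 2*h/(118 + h))
(-17170 + 5719) + J(Q) = (-17170 + 5719) + 2*(-39)/(118 - 39) = -11451 + 2*(-39)/79 = -11451 + 2*(-39)*(1/79) = -11451 - 78/79 = -904707/79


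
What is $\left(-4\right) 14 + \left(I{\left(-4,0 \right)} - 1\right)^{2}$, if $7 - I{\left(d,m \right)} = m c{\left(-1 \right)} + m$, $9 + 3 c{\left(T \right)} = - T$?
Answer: $-20$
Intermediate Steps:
$c{\left(T \right)} = -3 - \frac{T}{3}$ ($c{\left(T \right)} = -3 + \frac{\left(-1\right) T}{3} = -3 - \frac{T}{3}$)
$I{\left(d,m \right)} = 7 + \frac{5 m}{3}$ ($I{\left(d,m \right)} = 7 - \left(m \left(-3 - - \frac{1}{3}\right) + m\right) = 7 - \left(m \left(-3 + \frac{1}{3}\right) + m\right) = 7 - \left(m \left(- \frac{8}{3}\right) + m\right) = 7 - \left(- \frac{8 m}{3} + m\right) = 7 - - \frac{5 m}{3} = 7 + \frac{5 m}{3}$)
$\left(-4\right) 14 + \left(I{\left(-4,0 \right)} - 1\right)^{2} = \left(-4\right) 14 + \left(\left(7 + \frac{5}{3} \cdot 0\right) - 1\right)^{2} = -56 + \left(\left(7 + 0\right) - 1\right)^{2} = -56 + \left(7 - 1\right)^{2} = -56 + 6^{2} = -56 + 36 = -20$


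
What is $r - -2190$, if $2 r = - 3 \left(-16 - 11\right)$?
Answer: $\frac{4461}{2} \approx 2230.5$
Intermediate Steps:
$r = \frac{81}{2}$ ($r = \frac{\left(-3\right) \left(-16 - 11\right)}{2} = \frac{\left(-3\right) \left(-27\right)}{2} = \frac{1}{2} \cdot 81 = \frac{81}{2} \approx 40.5$)
$r - -2190 = \frac{81}{2} - -2190 = \frac{81}{2} + 2190 = \frac{4461}{2}$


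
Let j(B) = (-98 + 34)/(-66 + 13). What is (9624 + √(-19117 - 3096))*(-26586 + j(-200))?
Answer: -13560158256/53 - 1408994*I*√22213/53 ≈ -2.5585e+8 - 3.9622e+6*I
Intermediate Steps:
j(B) = 64/53 (j(B) = -64/(-53) = -64*(-1/53) = 64/53)
(9624 + √(-19117 - 3096))*(-26586 + j(-200)) = (9624 + √(-19117 - 3096))*(-26586 + 64/53) = (9624 + √(-22213))*(-1408994/53) = (9624 + I*√22213)*(-1408994/53) = -13560158256/53 - 1408994*I*√22213/53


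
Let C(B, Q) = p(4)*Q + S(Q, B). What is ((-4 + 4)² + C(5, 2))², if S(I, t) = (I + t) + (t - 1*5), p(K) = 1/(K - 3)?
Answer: 81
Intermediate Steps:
p(K) = 1/(-3 + K)
S(I, t) = -5 + I + 2*t (S(I, t) = (I + t) + (t - 5) = (I + t) + (-5 + t) = -5 + I + 2*t)
C(B, Q) = -5 + 2*B + 2*Q (C(B, Q) = Q/(-3 + 4) + (-5 + Q + 2*B) = Q/1 + (-5 + Q + 2*B) = 1*Q + (-5 + Q + 2*B) = Q + (-5 + Q + 2*B) = -5 + 2*B + 2*Q)
((-4 + 4)² + C(5, 2))² = ((-4 + 4)² + (-5 + 2*5 + 2*2))² = (0² + (-5 + 10 + 4))² = (0 + 9)² = 9² = 81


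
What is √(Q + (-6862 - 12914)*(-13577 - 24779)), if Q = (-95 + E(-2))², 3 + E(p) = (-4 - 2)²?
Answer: 10*√7585321 ≈ 27541.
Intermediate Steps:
E(p) = 33 (E(p) = -3 + (-4 - 2)² = -3 + (-6)² = -3 + 36 = 33)
Q = 3844 (Q = (-95 + 33)² = (-62)² = 3844)
√(Q + (-6862 - 12914)*(-13577 - 24779)) = √(3844 + (-6862 - 12914)*(-13577 - 24779)) = √(3844 - 19776*(-38356)) = √(3844 + 758528256) = √758532100 = 10*√7585321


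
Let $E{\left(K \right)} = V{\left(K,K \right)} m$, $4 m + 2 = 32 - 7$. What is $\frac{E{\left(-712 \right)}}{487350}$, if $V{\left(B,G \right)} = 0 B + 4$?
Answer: $\frac{23}{487350} \approx 4.7194 \cdot 10^{-5}$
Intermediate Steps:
$V{\left(B,G \right)} = 4$ ($V{\left(B,G \right)} = 0 + 4 = 4$)
$m = \frac{23}{4}$ ($m = - \frac{1}{2} + \frac{32 - 7}{4} = - \frac{1}{2} + \frac{1}{4} \cdot 25 = - \frac{1}{2} + \frac{25}{4} = \frac{23}{4} \approx 5.75$)
$E{\left(K \right)} = 23$ ($E{\left(K \right)} = 4 \cdot \frac{23}{4} = 23$)
$\frac{E{\left(-712 \right)}}{487350} = \frac{23}{487350}$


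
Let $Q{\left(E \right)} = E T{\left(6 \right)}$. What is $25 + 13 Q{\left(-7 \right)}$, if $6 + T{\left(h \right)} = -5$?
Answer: $1026$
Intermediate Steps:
$T{\left(h \right)} = -11$ ($T{\left(h \right)} = -6 - 5 = -11$)
$Q{\left(E \right)} = - 11 E$ ($Q{\left(E \right)} = E \left(-11\right) = - 11 E$)
$25 + 13 Q{\left(-7 \right)} = 25 + 13 \left(\left(-11\right) \left(-7\right)\right) = 25 + 13 \cdot 77 = 25 + 1001 = 1026$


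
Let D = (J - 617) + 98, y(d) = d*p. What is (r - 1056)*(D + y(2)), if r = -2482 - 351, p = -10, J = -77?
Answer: 2395624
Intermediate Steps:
r = -2833
y(d) = -10*d (y(d) = d*(-10) = -10*d)
D = -596 (D = (-77 - 617) + 98 = -694 + 98 = -596)
(r - 1056)*(D + y(2)) = (-2833 - 1056)*(-596 - 10*2) = -3889*(-596 - 20) = -3889*(-616) = 2395624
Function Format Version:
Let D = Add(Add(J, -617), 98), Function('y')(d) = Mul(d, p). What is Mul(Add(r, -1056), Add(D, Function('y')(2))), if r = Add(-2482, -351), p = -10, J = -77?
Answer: 2395624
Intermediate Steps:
r = -2833
Function('y')(d) = Mul(-10, d) (Function('y')(d) = Mul(d, -10) = Mul(-10, d))
D = -596 (D = Add(Add(-77, -617), 98) = Add(-694, 98) = -596)
Mul(Add(r, -1056), Add(D, Function('y')(2))) = Mul(Add(-2833, -1056), Add(-596, Mul(-10, 2))) = Mul(-3889, Add(-596, -20)) = Mul(-3889, -616) = 2395624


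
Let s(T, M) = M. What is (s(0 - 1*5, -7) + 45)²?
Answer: 1444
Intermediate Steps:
(s(0 - 1*5, -7) + 45)² = (-7 + 45)² = 38² = 1444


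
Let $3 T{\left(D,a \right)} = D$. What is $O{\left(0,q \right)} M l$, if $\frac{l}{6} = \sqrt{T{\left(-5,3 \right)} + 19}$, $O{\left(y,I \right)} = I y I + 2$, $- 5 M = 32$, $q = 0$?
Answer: $- \frac{256 \sqrt{39}}{5} \approx -319.74$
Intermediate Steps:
$T{\left(D,a \right)} = \frac{D}{3}$
$M = - \frac{32}{5}$ ($M = \left(- \frac{1}{5}\right) 32 = - \frac{32}{5} \approx -6.4$)
$O{\left(y,I \right)} = 2 + y I^{2}$ ($O{\left(y,I \right)} = y I^{2} + 2 = 2 + y I^{2}$)
$l = 4 \sqrt{39}$ ($l = 6 \sqrt{\frac{1}{3} \left(-5\right) + 19} = 6 \sqrt{- \frac{5}{3} + 19} = 6 \sqrt{\frac{52}{3}} = 6 \frac{2 \sqrt{39}}{3} = 4 \sqrt{39} \approx 24.98$)
$O{\left(0,q \right)} M l = \left(2 + 0 \cdot 0^{2}\right) \left(- \frac{32}{5}\right) 4 \sqrt{39} = \left(2 + 0 \cdot 0\right) \left(- \frac{32}{5}\right) 4 \sqrt{39} = \left(2 + 0\right) \left(- \frac{32}{5}\right) 4 \sqrt{39} = 2 \left(- \frac{32}{5}\right) 4 \sqrt{39} = - \frac{64 \cdot 4 \sqrt{39}}{5} = - \frac{256 \sqrt{39}}{5}$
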